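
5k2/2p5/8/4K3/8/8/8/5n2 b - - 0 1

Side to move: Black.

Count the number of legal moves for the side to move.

11

Black to move; king on f8.
In check: no.
Legal moves: Kg8, Ke8, Kg7, Kf7, Ke7, Ng3, Ne3, Nh2, Nd2, c6, c5.
Count: 11.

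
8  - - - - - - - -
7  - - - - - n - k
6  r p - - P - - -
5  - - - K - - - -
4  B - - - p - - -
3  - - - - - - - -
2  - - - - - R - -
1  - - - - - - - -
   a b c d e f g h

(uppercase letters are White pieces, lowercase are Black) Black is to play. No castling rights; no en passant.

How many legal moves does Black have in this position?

Black to move; king on h7.
In check: no.
Legal moves: Kh8, Kg8, Kg7, Kh6, Kg6, Nh8, Nd8, Nh6, Nd6, Ng5, Ne5, Ra8, Ra7, Ra5+, Rxa4, b5, e3.
Count: 17.

17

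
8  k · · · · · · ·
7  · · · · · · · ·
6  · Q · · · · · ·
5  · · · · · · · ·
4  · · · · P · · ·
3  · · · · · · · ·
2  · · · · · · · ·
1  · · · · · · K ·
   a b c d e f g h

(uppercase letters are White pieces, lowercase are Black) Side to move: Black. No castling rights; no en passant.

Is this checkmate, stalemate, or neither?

stalemate

Black to move; black king on a8.
In check: no.
King squares — a7: attacked by Qb6; b7: attacked by Qb6; b8: attacked by Qb6.
Legal moves for Black: none.
Not in check and no legal moves → stalemate.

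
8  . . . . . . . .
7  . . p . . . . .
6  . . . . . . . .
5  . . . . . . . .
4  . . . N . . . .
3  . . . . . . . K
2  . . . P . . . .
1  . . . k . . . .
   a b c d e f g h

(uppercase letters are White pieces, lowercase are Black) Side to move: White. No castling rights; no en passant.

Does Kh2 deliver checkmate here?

After Kh2: black king on d1; in check: no.
Black is not in check, so this cannot be checkmate.

no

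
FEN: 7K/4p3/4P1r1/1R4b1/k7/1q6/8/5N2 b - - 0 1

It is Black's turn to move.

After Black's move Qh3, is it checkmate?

yes

After Qh3: white king on h8; in check: yes, from the black queen on h3.
King squares — g7: attacked by Rg6; h7: attacked by Qh3; g8: attacked by Rg6.
White has no legal moves → checkmate.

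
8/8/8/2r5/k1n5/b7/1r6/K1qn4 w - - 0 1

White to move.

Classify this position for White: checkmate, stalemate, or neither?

White to move; white king on a1.
In check: yes, from the black queen on c1.
King squares — b1: attacked by Qc1; a2: attacked by Rb2; b2: attacked by Qc1.
Legal moves for White: none.
In check with no legal moves → checkmate.

checkmate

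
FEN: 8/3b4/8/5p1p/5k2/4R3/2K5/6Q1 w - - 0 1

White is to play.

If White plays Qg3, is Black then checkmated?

yes

After Qg3: black king on f4; in check: yes, from the white queen on g3.
King squares — e3: attacked by Qg3; f3: attacked by Re3; g3: attacked by Re3; e4: attacked by Re3; g4: attacked by Qg3; e5: attacked by Re3; f5: own pawn; g5: attacked by Qg3.
Black has no legal moves → checkmate.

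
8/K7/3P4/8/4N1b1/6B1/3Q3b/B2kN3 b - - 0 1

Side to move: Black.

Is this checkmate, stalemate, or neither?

Black to move; black king on d1.
In check: yes, from the white queen on d2.
King squares — c1: attacked by Qd2; e1: attacked by Qd2; c2: attacked by Ne1; d2: attacked by Ne4; e2: attacked by Qd2.
Legal moves for Black: none.
In check with no legal moves → checkmate.

checkmate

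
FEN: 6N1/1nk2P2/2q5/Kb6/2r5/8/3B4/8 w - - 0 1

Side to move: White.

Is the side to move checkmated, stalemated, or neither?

checkmate

White to move; white king on a5.
In check: yes, from the black knight on b7.
King squares — a4: attacked by Rc4; b4: attacked by Rc4; b5: attacked by Qc6; a6: attacked by Bb5; b6: attacked by Qc6.
Legal moves for White: none.
In check with no legal moves → checkmate.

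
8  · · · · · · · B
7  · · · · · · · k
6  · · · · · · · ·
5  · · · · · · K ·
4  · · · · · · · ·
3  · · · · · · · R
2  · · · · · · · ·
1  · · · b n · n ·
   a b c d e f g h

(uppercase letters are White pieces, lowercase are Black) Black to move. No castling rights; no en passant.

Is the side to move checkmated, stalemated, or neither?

neither

Black to move; black king on h7.
In check: yes, from the white rook on h3.
Legal moves for Black: Kg8, Nxh3+, Bh5.
Black is in check but has 3 legal moves → neither.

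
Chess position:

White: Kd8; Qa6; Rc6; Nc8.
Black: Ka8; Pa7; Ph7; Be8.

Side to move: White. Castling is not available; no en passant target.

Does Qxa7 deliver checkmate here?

After Qxa7: black king on a8; in check: yes, from the white queen on a7.
King squares — a7: attacked by Nc8; b7: attacked by Qa7; b8: attacked by Qa7.
Black has no legal moves → checkmate.

yes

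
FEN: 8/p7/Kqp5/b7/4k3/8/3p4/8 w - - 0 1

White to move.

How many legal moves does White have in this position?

0

White to move; king on a6.
In check: yes, from the black queen on b6.
Legal moves: none.
Count: 0.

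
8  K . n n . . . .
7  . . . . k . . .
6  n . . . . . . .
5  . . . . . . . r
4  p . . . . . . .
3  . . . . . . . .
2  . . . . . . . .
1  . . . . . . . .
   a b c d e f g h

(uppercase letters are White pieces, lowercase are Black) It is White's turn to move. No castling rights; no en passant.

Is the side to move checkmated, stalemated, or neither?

White to move; white king on a8.
In check: no.
King squares — a7: attacked by Nc8; b7: attacked by Nd8; b8: attacked by Na6.
Legal moves for White: none.
Not in check and no legal moves → stalemate.

stalemate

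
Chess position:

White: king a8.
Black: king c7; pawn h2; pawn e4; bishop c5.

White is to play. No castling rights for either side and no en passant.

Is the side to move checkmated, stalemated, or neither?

White to move; white king on a8.
In check: no.
King squares — a7: attacked by Bc5; b7: attacked by Kc7; b8: attacked by Kc7.
Legal moves for White: none.
Not in check and no legal moves → stalemate.

stalemate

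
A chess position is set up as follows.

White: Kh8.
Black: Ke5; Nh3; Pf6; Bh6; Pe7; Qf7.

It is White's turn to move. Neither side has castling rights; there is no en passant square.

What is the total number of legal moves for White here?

White to move; king on h8.
In check: no.
Legal moves: none.
Count: 0.

0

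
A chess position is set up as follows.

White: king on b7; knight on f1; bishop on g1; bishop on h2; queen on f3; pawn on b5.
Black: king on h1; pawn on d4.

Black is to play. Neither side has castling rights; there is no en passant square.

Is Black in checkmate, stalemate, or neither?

checkmate

Black to move; black king on h1.
In check: yes, from the white queen on f3.
King squares — g1: attacked by Bh2; g2: attacked by Qf3; h2: attacked by Nf1.
Legal moves for Black: none.
In check with no legal moves → checkmate.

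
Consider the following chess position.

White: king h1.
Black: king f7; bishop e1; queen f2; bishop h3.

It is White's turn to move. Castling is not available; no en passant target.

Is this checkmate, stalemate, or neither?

White to move; white king on h1.
In check: no.
King squares — g1: attacked by Qf2; g2: attacked by Qf2; h2: attacked by Qf2.
Legal moves for White: none.
Not in check and no legal moves → stalemate.

stalemate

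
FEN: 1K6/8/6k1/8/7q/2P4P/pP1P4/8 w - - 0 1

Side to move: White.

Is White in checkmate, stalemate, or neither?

White to move; white king on b8.
In check: no.
Legal moves for White: Kc8, Ka8, Kc7, Kb7, Ka7, c4, d3, b3, d4, b4.
White has 10 legal moves and is not in check → neither.

neither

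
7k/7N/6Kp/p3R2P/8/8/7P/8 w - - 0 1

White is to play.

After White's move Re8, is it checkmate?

After Re8: black king on h8; in check: yes, from the white rook on e8.
King squares — g7: attacked by Kg6; h7: attacked by Kg6; g8: attacked by Re8.
Black has no legal moves → checkmate.

yes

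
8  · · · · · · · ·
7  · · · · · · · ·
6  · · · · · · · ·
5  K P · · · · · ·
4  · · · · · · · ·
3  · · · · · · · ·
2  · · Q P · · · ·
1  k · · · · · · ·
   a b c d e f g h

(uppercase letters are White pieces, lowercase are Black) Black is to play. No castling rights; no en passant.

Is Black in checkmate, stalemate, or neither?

Black to move; black king on a1.
In check: no.
King squares — b1: attacked by Qc2; a2: attacked by Qc2; b2: attacked by Qc2.
Legal moves for Black: none.
Not in check and no legal moves → stalemate.

stalemate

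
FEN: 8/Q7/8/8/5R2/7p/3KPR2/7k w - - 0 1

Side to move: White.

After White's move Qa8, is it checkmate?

no

After Qa8: black king on h1; in check: yes, from the white queen on a8.
Black has 1 legal reply: Kg1.
In check but a legal move exists → not checkmate.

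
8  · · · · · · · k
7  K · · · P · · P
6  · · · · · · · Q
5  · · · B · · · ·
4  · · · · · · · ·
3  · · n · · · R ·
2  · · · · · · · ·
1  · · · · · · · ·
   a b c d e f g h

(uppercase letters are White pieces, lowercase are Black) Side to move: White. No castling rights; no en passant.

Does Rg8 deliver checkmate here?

After Rg8: black king on h8; in check: yes, from the white rook on g8.
King squares — g7: attacked by Qh6; h7: attacked by Qh6; g8: attacked by Bd5.
Black has no legal moves → checkmate.

yes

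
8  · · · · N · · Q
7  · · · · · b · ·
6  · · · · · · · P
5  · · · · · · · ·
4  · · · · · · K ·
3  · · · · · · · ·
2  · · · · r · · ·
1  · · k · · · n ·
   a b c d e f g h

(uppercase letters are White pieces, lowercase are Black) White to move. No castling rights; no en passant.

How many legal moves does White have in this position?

20

White to move; king on g4.
In check: no.
Legal moves: Qg8, Qf8, Qh7, Qg7, Qf6, Qe5, Qd4, Qc3+, Qb2+, Qa1+, Ng7, Nc7, Nf6, Nd6, Kg5, Kf5, Kh4, Kf4, Kg3, h7.
Count: 20.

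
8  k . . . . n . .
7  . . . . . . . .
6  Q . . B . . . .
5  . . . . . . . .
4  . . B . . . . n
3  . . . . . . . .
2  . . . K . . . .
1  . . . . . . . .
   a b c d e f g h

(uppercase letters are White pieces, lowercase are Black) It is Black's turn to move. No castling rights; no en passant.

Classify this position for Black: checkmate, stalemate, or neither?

checkmate

Black to move; black king on a8.
In check: yes, from the white queen on a6.
King squares — a7: attacked by Qa6; b7: attacked by Qa6; b8: attacked by Bd6.
Legal moves for Black: none.
In check with no legal moves → checkmate.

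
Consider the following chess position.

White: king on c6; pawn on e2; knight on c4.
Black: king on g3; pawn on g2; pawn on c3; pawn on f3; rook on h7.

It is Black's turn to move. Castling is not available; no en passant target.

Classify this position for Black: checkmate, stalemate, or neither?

Black to move; black king on g3.
In check: no.
Legal moves for Black include: Rh8, Rg7, Rf7, Re7, Rd7, Rc7+, Rb7, Ra7, Rh6+, Rh5, Rh4, Rh3, Rh2, Rh1, Kh4, Kg4, Kf4, Kh3, ... (list truncated; more exist).
Black has legal moves and is not in check → neither.

neither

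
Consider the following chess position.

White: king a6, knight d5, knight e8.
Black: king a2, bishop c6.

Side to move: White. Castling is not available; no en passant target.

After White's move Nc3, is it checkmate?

After Nc3: black king on a2; in check: yes, from the white knight on c3.
Black has 4 legal replies: Kb3, Ka3, Kb2, Ka1.
In check but a legal move exists → not checkmate.

no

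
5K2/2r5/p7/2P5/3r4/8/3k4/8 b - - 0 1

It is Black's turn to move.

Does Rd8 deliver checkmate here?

yes

After Rd8: white king on f8; in check: yes, from the black rook on d8.
King squares — e7: attacked by Rc7; f7: attacked by Rc7; g7: attacked by Rc7; e8: attacked by Rd8; g8: attacked by Rd8.
White has no legal moves → checkmate.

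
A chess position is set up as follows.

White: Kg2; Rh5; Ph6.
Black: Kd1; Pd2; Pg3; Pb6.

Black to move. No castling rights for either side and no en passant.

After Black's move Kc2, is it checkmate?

no

After Kc2: white king on g2; in check: no.
White is not in check, so this cannot be checkmate.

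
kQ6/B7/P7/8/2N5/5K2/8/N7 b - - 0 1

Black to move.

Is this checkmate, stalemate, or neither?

Black to move; black king on a8.
In check: yes, from the white queen on b8.
King squares — a7: attacked by Qb8; b7: attacked by Pa6; b8: attacked by Ba7.
Legal moves for Black: none.
In check with no legal moves → checkmate.

checkmate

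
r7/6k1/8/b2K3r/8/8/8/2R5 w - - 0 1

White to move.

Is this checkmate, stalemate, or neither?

White to move; white king on d5.
In check: yes, from the black rook on h5.
Legal moves for White: Ke6, Kd6, Kc6, Ke4, Kd4, Kc4.
White is in check but has 6 legal moves → neither.

neither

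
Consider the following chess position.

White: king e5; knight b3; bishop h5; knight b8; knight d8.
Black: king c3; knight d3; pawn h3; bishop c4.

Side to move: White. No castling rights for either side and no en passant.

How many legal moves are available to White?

White to move; king on e5.
In check: yes, from the black knight on d3.
Legal moves: Kf6, Kd6, Kf5, Ke4.
Count: 4.

4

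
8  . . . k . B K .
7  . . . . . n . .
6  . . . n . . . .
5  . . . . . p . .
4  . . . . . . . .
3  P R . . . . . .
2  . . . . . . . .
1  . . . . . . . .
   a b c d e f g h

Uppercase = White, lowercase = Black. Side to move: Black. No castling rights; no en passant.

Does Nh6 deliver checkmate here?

no

After Nh6: white king on g8; in check: yes, from the black knight on h6.
White has 4 legal replies: Kh8, Kh7, Kg7, Bxh6.
In check but a legal move exists → not checkmate.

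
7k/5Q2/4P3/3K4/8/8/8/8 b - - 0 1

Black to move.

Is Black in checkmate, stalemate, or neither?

stalemate

Black to move; black king on h8.
In check: no.
King squares — g7: attacked by Qf7; h7: attacked by Qf7; g8: attacked by Qf7.
Legal moves for Black: none.
Not in check and no legal moves → stalemate.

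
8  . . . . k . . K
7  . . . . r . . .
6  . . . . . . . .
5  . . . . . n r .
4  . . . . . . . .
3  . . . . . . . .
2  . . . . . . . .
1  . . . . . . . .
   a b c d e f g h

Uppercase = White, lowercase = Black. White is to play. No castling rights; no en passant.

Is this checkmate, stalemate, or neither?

stalemate

White to move; white king on h8.
In check: no.
King squares — g7: attacked by Nf5; h7: attacked by Re7; g8: attacked by Rg5.
Legal moves for White: none.
Not in check and no legal moves → stalemate.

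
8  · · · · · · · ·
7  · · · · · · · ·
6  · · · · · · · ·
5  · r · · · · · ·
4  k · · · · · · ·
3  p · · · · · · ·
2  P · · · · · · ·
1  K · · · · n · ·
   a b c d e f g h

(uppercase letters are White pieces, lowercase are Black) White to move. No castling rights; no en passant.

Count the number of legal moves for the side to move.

0

White to move; king on a1.
In check: no.
Legal moves: none.
Count: 0.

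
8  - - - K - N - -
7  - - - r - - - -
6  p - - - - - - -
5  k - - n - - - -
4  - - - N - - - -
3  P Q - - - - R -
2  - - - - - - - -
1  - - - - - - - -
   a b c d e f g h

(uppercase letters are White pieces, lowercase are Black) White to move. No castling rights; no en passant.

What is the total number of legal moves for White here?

White to move; king on d8.
In check: yes, from the black rook on d7.
Legal moves: Ke8, Kc8, Kxd7, Nxd7.
Count: 4.

4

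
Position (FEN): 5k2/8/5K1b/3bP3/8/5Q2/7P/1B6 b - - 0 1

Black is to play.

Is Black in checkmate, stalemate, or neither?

neither

Black to move; black king on f8.
In check: no.
Legal moves for Black include: Kg8, Ke8, Bg7+, Bg5+, Bf4, Be3, Bd2, Bc1, Bg8, Ba8, Bf7, Bb7, Be6, Bc6, Be4, Bc4, Bxf3, Bb3, ... (list truncated; more exist).
Black has legal moves and is not in check → neither.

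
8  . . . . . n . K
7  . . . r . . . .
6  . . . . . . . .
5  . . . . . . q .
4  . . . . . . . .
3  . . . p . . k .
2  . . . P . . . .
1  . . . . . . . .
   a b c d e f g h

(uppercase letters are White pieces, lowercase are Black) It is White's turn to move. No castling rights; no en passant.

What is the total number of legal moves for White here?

0

White to move; king on h8.
In check: no.
Legal moves: none.
Count: 0.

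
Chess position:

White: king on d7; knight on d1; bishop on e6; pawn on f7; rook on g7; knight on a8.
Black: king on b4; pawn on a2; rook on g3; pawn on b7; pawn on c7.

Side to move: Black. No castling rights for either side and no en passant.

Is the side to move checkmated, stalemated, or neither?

Black to move; black king on b4.
In check: no.
Legal moves for Black include: Kc5, Kb5, Ka5, Ka4, Ka3, Rxg7, Rg6, Rg5, Rg4, Rh3, Rf3, Re3, Rd3+, Rc3, Rb3, Ra3, Rg2, Rg1, ... (list truncated; more exist).
Black has legal moves and is not in check → neither.

neither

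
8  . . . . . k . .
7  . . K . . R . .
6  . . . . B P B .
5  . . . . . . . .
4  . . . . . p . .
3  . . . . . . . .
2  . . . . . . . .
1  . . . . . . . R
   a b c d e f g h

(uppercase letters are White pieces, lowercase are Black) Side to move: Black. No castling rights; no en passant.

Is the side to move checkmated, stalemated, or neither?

neither

Black to move; black king on f8.
In check: yes, from the white rook on f7.
King squares — e7: attacked by Pf6; f7: attacked by Be6; g7: attacked by Pf6; e8: available; g8: available.
Legal moves for Black: Kg8, Ke8.
Black is in check but has 2 legal moves → neither.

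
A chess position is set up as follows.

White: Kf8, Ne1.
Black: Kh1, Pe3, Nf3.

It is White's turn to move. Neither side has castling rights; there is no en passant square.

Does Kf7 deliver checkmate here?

After Kf7: black king on h1; in check: no.
Black is not in check, so this cannot be checkmate.

no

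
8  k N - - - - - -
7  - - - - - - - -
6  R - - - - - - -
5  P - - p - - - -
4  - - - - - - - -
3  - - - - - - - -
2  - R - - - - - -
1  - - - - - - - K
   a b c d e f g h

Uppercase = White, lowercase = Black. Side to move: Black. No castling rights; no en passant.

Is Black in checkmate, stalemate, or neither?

checkmate

Black to move; black king on a8.
In check: yes, from the white rook on a6.
King squares — a7: attacked by Ra6; b7: attacked by Rb2; b8: attacked by Rb2.
Legal moves for Black: none.
In check with no legal moves → checkmate.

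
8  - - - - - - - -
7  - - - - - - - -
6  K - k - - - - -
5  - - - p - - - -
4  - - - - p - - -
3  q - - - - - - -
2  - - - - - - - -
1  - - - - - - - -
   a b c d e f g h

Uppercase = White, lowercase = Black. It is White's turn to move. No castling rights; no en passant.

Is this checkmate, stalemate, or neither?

White to move; white king on a6.
In check: yes, from the black queen on a3.
King squares — a5: attacked by Qa3; b5: attacked by Kc6; b6: attacked by Kc6; a7: attacked by Qa3; b7: attacked by Kc6.
Legal moves for White: none.
In check with no legal moves → checkmate.

checkmate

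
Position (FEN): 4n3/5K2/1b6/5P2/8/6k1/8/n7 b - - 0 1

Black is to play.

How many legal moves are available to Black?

Black to move; king on g3.
In check: no.
Legal moves: Ng7, Nc7, Nf6, Nd6+, Bd8, Bc7, Ba7, Bc5, Ba5, Bd4, Be3, Bf2, Bg1, Kh4, Kg4, Kf4, Kh3, Kf3, Kh2, Kg2, Kf2, Nb3, Nc2.
Count: 23.

23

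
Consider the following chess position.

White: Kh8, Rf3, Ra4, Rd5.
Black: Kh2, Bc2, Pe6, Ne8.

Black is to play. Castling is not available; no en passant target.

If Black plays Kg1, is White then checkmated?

After Kg1: white king on h8; in check: no.
White is not in check, so this cannot be checkmate.

no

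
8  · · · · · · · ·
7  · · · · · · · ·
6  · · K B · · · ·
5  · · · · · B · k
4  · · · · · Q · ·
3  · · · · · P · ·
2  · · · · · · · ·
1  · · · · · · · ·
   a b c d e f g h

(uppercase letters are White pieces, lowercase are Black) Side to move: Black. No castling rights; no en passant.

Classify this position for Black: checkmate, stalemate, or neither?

Black to move; black king on h5.
In check: no.
King squares — g4: attacked by Pf3; h4: attacked by Qf4; g5: attacked by Qf4; g6: attacked by Bf5; h6: attacked by Qf4.
Legal moves for Black: none.
Not in check and no legal moves → stalemate.

stalemate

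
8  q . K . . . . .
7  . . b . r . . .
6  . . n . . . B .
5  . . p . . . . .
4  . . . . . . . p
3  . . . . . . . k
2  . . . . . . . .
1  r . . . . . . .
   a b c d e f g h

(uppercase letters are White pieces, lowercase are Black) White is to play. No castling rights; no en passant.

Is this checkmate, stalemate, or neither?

White to move; white king on c8.
In check: yes, from the black queen on a8.
King squares — b7: attacked by Qa8; c7: attacked by Re7; d7: attacked by Re7; b8: attacked by Nc6; d8: attacked by Nc6.
Legal moves for White: none.
In check with no legal moves → checkmate.

checkmate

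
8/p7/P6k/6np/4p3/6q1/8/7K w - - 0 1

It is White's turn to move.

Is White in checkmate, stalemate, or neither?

stalemate

White to move; white king on h1.
In check: no.
King squares — g1: attacked by Qg3; g2: attacked by Qg3; h2: attacked by Qg3.
Legal moves for White: none.
Not in check and no legal moves → stalemate.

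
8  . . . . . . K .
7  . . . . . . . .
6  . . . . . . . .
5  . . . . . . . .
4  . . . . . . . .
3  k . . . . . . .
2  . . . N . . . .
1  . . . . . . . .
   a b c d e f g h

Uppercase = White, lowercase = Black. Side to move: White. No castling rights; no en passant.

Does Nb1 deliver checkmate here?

no

After Nb1: black king on a3; in check: yes, from the white knight on b1.
Black has 5 legal replies: Kb4, Ka4, Kb3, Kb2, Ka2.
In check but a legal move exists → not checkmate.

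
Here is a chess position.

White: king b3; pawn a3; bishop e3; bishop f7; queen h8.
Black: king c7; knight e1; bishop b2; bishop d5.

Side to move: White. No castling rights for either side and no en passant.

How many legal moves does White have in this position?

4

White to move; king on b3.
In check: yes, from the black bishop on d5.
Legal moves: Kb4, Ka4, Kxb2, Bxd5.
Count: 4.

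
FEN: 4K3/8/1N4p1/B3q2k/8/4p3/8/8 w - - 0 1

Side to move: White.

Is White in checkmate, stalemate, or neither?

neither

White to move; white king on e8.
In check: yes, from the black queen on e5.
King squares — d7: available; e7: attacked by Qe5; f7: available; d8: available; f8: available.
Legal moves for White: Kf8, Kd8, Kf7, Kd7.
White is in check but has 4 legal moves → neither.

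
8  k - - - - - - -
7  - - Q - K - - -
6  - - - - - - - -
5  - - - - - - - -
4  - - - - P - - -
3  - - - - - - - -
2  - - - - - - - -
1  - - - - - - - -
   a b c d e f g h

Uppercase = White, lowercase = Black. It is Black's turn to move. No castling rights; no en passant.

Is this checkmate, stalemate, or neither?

Black to move; black king on a8.
In check: no.
King squares — a7: attacked by Qc7; b7: attacked by Qc7; b8: attacked by Qc7.
Legal moves for Black: none.
Not in check and no legal moves → stalemate.

stalemate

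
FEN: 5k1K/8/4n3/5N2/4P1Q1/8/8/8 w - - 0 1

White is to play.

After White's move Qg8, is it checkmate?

After Qg8: black king on f8; in check: yes, from the white queen on g8.
King squares — e7: attacked by Nf5; f7: attacked by Qg8; g7: attacked by Nf5; e8: attacked by Qg8; g8: attacked by Kh8.
Black has no legal moves → checkmate.

yes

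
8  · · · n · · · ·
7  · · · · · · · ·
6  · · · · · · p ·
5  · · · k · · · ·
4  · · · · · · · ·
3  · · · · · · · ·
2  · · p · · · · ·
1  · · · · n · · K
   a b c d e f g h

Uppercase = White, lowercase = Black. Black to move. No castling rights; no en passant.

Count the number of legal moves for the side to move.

20

Black to move; king on d5.
In check: no.
Legal moves: Nf7, Nb7, Ne6, Nc6, Ke6, Kd6, Kc6, Ke5, Kc5, Ke4, Kd4, Kc4, Nf3, Nd3, Ng2, g5, c1=Q, c1=R, c1=B, c1=N.
Count: 20.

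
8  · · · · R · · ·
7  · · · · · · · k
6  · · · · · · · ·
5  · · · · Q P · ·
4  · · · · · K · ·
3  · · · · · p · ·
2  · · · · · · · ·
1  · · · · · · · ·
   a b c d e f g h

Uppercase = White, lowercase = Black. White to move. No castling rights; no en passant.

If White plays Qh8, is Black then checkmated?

yes

After Qh8: black king on h7; in check: yes, from the white queen on h8.
King squares — g6: attacked by Pf5; h6: attacked by Qh8; g7: attacked by Qh8; g8: attacked by Re8; h8: attacked by Re8.
Black has no legal moves → checkmate.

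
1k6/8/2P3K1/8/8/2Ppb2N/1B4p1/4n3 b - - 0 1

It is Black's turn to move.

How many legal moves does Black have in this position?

Black to move; king on b8.
In check: no.
Legal moves: Kc8, Ka8, Kc7, Ka7, Ba7, Bh6, Bb6, Bg5, Bc5, Bf4, Bd4, Bf2, Bd2, Bg1, Bc1, Nf3, Nc2, d2, g1=Q+, g1=R+, g1=B, g1=N.
Count: 22.

22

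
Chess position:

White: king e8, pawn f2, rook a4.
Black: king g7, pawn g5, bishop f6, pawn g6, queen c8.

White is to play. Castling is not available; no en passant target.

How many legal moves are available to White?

0

White to move; king on e8.
In check: yes, from the black queen on c8.
Legal moves: none.
Count: 0.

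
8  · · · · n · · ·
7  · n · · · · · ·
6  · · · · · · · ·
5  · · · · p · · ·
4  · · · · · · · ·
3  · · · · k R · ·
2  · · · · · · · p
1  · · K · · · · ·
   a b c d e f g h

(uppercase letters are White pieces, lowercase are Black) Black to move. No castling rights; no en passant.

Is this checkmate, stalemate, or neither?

Black to move; black king on e3.
In check: yes, from the white rook on f3.
King squares — d2: attacked by Kc1; e2: available; f2: attacked by Rf3; d3: attacked by Rf3; f3: available; d4: available; e4: available; f4: attacked by Rf3.
Legal moves for Black: Ke4, Kd4, Kxf3, Ke2.
Black is in check but has 4 legal moves → neither.

neither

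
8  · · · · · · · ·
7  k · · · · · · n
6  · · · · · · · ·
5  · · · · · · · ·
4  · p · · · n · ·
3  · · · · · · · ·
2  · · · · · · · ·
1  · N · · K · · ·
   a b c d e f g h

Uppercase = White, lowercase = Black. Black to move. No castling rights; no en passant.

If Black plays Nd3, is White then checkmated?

no

After Nd3: white king on e1; in check: yes, from the black knight on d3.
White has 4 legal replies: Ke2, Kd2, Kf1, Kd1.
In check but a legal move exists → not checkmate.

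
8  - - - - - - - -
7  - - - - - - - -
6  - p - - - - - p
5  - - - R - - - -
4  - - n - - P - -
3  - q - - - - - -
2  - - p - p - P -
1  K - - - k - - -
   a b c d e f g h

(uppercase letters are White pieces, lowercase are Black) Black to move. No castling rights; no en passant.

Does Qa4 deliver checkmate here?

After Qa4: white king on a1; in check: yes, from the black queen on a4.
King squares — b1: attacked by Pc2; a2: attacked by Qa4; b2: attacked by Nc4.
White has no legal moves → checkmate.

yes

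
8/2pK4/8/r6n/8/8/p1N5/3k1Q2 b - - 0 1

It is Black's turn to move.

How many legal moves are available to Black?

Black to move; king on d1.
In check: yes, from the white queen on f1.
Legal moves: Kd2, Kxc2.
Count: 2.

2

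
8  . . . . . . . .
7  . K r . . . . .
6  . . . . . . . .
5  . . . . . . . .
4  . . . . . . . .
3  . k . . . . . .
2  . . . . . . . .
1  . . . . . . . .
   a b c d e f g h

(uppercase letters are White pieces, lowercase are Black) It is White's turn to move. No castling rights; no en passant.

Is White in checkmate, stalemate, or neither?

neither

White to move; white king on b7.
In check: yes, from the black rook on c7.
Legal moves for White: Kb8, Ka8, Kxc7, Kb6, Ka6.
White is in check but has 5 legal moves → neither.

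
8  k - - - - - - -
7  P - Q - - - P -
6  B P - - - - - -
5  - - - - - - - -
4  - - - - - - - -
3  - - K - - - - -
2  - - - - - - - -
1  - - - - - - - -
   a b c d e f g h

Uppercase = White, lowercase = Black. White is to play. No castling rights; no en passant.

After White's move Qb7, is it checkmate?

After Qb7: black king on a8; in check: yes, from the white queen on b7.
King squares — a7: attacked by Pb6; b7: attacked by Ba6; b8: attacked by Pa7.
Black has no legal moves → checkmate.

yes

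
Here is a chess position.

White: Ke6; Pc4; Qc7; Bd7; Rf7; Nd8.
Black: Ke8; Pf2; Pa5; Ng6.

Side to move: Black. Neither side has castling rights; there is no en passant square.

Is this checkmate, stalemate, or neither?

Black to move; black king on e8.
In check: yes, from the white bishop on d7.
King squares — d7: attacked by Ke6; e7: attacked by Ke6; f7: attacked by Ke6; d8: attacked by Qc7; f8: attacked by Rf7.
Legal moves for Black: none.
In check with no legal moves → checkmate.

checkmate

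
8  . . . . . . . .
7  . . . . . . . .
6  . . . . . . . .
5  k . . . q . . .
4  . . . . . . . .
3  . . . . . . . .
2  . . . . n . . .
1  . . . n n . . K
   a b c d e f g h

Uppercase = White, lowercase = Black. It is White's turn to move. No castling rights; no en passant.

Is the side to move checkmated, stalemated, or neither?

White to move; white king on h1.
In check: no.
King squares — g1: attacked by Ne2; g2: attacked by Ne1; h2: attacked by Qe5.
Legal moves for White: none.
Not in check and no legal moves → stalemate.

stalemate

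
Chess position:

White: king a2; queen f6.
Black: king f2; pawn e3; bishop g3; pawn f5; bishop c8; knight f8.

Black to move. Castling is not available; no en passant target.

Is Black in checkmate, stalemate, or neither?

Black to move; black king on f2.
In check: no.
Legal moves for Black include: Nh7, Nd7, Ng6, Ne6, Bd7, Bb7, Be6+, Ba6, Bb8, Bc7, Bd6, Be5, Bh4, Bf4, Bh2, Kf3, Kg2, Ke2, ... (list truncated; more exist).
Black has legal moves and is not in check → neither.

neither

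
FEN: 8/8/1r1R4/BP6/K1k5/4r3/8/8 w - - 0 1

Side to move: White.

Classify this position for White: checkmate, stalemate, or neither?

White to move; white king on a4.
In check: no.
Legal moves for White: Rd8, Rd7, Rh6, Rg6, Rf6, Re6, Rc6+, Rxb6, Rd5, Rd4+, Rd3, Rd2, Rd1, Bxb6, Bb4, Bc3, Bd2, Be1.
White has 18 legal moves and is not in check → neither.

neither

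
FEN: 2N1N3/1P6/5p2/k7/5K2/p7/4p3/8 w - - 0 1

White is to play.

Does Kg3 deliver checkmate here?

no

After Kg3: black king on a5; in check: no.
Black is not in check, so this cannot be checkmate.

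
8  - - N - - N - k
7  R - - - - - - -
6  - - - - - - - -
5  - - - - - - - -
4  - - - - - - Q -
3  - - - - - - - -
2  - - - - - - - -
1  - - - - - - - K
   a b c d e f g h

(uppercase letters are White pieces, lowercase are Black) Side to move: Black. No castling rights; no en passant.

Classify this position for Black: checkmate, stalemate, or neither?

Black to move; black king on h8.
In check: no.
King squares — g7: attacked by Qg4; h7: attacked by Ra7; g8: attacked by Qg4.
Legal moves for Black: none.
Not in check and no legal moves → stalemate.

stalemate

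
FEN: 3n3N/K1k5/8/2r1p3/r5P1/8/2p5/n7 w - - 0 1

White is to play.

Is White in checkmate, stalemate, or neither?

White to move; white king on a7.
In check: yes, from the black rook on a4.
King squares — a6: attacked by Ra4; b6: attacked by Kc7; b7: attacked by Kc7; a8: attacked by Ra4; b8: attacked by Kc7.
Legal moves for White: none.
In check with no legal moves → checkmate.

checkmate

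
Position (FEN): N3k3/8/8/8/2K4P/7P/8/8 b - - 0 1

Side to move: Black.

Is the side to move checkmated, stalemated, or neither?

neither

Black to move; black king on e8.
In check: no.
Legal moves for Black: Kf8, Kd8, Kf7, Ke7, Kd7.
Black has 5 legal moves and is not in check → neither.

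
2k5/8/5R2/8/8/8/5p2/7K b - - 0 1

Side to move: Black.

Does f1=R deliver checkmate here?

no

After f1=R: white king on h1; in check: yes, from the black rook on f1.
White has 3 legal replies: Kh2, Kg2, Rxf1.
In check but a legal move exists → not checkmate.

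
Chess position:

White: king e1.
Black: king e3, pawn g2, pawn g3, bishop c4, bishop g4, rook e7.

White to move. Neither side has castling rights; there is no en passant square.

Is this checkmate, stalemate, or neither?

stalemate

White to move; white king on e1.
In check: no.
King squares — d1: attacked by Bg4; f1: attacked by Pg2; d2: attacked by Ke3; e2: attacked by Ke3; f2: attacked by Ke3.
Legal moves for White: none.
Not in check and no legal moves → stalemate.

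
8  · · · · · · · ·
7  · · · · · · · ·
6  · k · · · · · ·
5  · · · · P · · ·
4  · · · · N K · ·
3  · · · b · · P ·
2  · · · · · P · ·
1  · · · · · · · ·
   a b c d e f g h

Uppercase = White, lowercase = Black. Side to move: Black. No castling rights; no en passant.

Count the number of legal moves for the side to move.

15

Black to move; king on b6.
In check: no.
Legal moves: Kc7, Kb7, Ka7, Kc6, Ka6, Kb5, Ka5, Ba6, Bb5, Bxe4, Bc4, Be2, Bc2, Bf1, Bb1.
Count: 15.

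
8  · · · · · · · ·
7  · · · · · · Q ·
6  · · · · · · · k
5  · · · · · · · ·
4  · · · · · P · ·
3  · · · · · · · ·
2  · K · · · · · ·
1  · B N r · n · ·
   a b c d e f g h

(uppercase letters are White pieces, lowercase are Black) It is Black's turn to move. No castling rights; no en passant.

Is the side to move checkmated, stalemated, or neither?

Black to move; black king on h6.
In check: yes, from the white queen on g7.
Legal moves for Black: Kxg7, Kh5.
Black is in check but has 2 legal moves → neither.

neither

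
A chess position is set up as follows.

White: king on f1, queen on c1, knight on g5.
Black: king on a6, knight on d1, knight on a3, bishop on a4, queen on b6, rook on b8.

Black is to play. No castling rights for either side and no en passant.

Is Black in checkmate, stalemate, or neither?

neither

Black to move; black king on a6.
In check: no.
Legal moves for Black include: Rh8, Rg8, Rf8+, Re8, Rd8, Rc8, Ra8, Rb7, Qd8, Qc7, Qb7, Qa7, Qh6, Qg6, Qf6+, Qe6, Qd6, Qc6, ... (list truncated; more exist).
Black has legal moves and is not in check → neither.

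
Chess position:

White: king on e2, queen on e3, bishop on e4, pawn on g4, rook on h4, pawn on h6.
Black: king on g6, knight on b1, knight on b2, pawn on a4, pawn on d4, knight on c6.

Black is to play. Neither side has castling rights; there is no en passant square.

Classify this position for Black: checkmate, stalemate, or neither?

neither

Black to move; black king on g6.
In check: yes, from the white bishop on e4.
King squares — f5: attacked by Be4; g5: attacked by Qe3; h5: attacked by Pg4; f6: available; h6: attacked by Qe3; f7: available; g7: attacked by Ph6; h7: attacked by Be4.
Legal moves for Black: Kf7, Kf6.
Black is in check but has 2 legal moves → neither.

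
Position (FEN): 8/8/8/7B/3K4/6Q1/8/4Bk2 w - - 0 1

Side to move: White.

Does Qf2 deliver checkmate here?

After Qf2: black king on f1; in check: yes, from the white queen on f2.
King squares — e1: attacked by Qf2; g1: attacked by Qf2; e2: attacked by Qf2; f2: attacked by Be1; g2: attacked by Qf2.
Black has no legal moves → checkmate.

yes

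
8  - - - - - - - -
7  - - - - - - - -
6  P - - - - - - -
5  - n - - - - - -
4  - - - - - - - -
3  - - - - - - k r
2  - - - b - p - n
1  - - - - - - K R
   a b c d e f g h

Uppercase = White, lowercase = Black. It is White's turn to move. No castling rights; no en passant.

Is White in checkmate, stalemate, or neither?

checkmate

White to move; white king on g1.
In check: yes, from the black pawn on f2.
King squares — f1: attacked by Nh2; h1: own rook; f2: attacked by Kg3; g2: attacked by Kg3; h2: attacked by Kg3.
Legal moves for White: none.
In check with no legal moves → checkmate.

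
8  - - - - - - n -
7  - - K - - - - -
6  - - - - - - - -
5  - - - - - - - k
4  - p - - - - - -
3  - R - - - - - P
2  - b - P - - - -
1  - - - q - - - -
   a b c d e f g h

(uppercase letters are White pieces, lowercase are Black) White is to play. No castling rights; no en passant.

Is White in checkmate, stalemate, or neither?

neither

White to move; white king on c7.
In check: no.
Legal moves for White include: Kd8, Kc8, Kb8, Kd7, Kb7, Kd6, Kc6, Kb6, Rxb4, Rg3, Rf3, Re3, Rd3, Rc3, Ra3, Rxb2, h4, d3, ... (list truncated; more exist).
White has legal moves and is not in check → neither.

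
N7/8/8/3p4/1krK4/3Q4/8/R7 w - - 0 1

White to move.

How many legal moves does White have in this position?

White to move; king on d4.
In check: yes, from the black rook on c4.
Legal moves: Ke5, Kxd5, Ke3, Qxc4+.
Count: 4.

4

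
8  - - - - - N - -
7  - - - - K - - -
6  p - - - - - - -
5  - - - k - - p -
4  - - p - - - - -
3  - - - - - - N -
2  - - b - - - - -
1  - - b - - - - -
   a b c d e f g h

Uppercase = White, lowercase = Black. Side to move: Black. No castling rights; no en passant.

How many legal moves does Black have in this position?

21

Black to move; king on d5.
In check: no.
Legal moves: Kc6, Ke5, Kc5, Kd4, Bh7, Bg6, Bf5, Be4, Ba4, Bd3, Bb3, Bd1, Bb1, Bf4, Be3, Ba3+, Bd2, Bb2, a5, g4, c3.
Count: 21.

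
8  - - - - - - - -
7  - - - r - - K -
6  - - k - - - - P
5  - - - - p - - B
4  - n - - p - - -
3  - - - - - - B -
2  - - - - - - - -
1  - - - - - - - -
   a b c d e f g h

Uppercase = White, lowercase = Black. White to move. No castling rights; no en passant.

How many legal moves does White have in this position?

6

White to move; king on g7.
In check: yes, from the black rook on d7.
Legal moves: Kh8, Kg8, Kf8, Kg6, Kf6, Bf7.
Count: 6.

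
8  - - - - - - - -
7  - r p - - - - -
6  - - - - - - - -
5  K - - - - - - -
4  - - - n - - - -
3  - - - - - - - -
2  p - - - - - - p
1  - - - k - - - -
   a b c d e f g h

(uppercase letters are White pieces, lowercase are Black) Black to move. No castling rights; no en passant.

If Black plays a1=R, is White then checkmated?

yes

After a1=R: white king on a5; in check: yes, from the black rook on a1.
King squares — a4: attacked by Ra1; b4: attacked by Rb7; b5: attacked by Nd4; a6: attacked by Ra1; b6: attacked by Rb7.
White has no legal moves → checkmate.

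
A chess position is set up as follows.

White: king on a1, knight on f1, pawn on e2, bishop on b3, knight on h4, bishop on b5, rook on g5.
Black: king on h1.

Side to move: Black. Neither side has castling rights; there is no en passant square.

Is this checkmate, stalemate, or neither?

Black to move; black king on h1.
In check: no.
King squares — g1: attacked by Rg5; g2: attacked by Nh4; h2: attacked by Nf1.
Legal moves for Black: none.
Not in check and no legal moves → stalemate.

stalemate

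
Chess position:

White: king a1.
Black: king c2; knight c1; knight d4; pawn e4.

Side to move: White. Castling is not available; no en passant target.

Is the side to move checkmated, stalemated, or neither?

stalemate

White to move; white king on a1.
In check: no.
King squares — b1: attacked by Kc2; a2: attacked by Nc1; b2: attacked by Kc2.
Legal moves for White: none.
Not in check and no legal moves → stalemate.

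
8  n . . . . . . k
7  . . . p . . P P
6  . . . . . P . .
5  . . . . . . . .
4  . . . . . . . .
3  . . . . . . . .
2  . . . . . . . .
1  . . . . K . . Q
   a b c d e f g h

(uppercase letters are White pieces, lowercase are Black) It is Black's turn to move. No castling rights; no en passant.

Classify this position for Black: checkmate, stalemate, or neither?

Black to move; black king on h8.
In check: yes, from the white pawn on g7.
King squares — g7: attacked by Pf6; h7: attacked by Qh1; g8: attacked by Ph7.
Legal moves for Black: none.
In check with no legal moves → checkmate.

checkmate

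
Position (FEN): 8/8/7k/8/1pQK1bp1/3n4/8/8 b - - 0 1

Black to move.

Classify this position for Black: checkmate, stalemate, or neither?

neither

Black to move; black king on h6.
In check: no.
Legal moves for Black include: Kh7, Kg7, Kg6, Kh5, Kg5, Bb8, Bc7, Bd6, Bg5, Be5+, Bg3, Be3+, Bh2, Bd2, Bc1, Ne5, Nc5, Nf2, ... (list truncated; more exist).
Black has legal moves and is not in check → neither.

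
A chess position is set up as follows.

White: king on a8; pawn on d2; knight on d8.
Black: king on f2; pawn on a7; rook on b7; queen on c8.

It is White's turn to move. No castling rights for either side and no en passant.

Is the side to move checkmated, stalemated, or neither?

checkmate

White to move; white king on a8.
In check: yes, from the black queen on c8.
King squares — a7: attacked by Rb7; b7: attacked by Qc8; b8: attacked by Rb7.
Legal moves for White: none.
In check with no legal moves → checkmate.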